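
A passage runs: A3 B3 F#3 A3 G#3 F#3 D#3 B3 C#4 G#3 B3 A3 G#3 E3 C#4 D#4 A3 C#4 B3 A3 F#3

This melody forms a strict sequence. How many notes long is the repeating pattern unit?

7

Try groups of 7 (3 cells in 21 notes):
A3 B3 F#3 A3 G#3 F#3 D#3 | B3 C#4 G#3 B3 A3 G#3 E3 | C#4 D#4 A3 C#4 B3 A3 F#3
Every group is a transposition up a 2nd of the one before; no shorter unit works.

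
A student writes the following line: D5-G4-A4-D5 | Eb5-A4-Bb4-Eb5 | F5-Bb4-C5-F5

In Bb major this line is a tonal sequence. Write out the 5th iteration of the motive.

The 4-note cells begin on D5, Eb5, F5 — each up a 2nd from the last.
Extending up a 2nd: G5 → A5.
Statement 5 starts on A5 and keeps the same diatonic contour: A5 D5 Eb5 A5.

A5 D5 Eb5 A5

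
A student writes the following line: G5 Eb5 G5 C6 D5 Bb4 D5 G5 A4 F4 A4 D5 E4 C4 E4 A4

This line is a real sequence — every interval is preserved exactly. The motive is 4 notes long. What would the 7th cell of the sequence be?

The 4-note cells begin on G5, D5, A4, E4 — each down a 4th from the last.
Carrying on: B3 → F#3 → C#3.
So cell 7 is C#3 A2 C#3 F#3.

C#3 A2 C#3 F#3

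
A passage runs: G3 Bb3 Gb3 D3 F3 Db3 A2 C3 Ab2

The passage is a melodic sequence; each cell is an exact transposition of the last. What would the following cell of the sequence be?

The 3-note cells begin on G3, D3, A2 — each down a 4th from the last.
From E2 the exact shape gives E2 G2 Eb2.

E2 G2 Eb2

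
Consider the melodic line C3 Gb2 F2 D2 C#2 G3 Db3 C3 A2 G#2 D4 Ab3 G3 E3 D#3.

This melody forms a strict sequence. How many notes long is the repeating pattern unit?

5

There are 15 notes; a 5-note unit gives 3 cells:
C3 Gb2 F2 D2 C#2 | G3 Db3 C3 A2 G#2 | D4 Ab3 G3 E3 D#3
Each cell is the previous one up a 5th — so the unit is 5 notes.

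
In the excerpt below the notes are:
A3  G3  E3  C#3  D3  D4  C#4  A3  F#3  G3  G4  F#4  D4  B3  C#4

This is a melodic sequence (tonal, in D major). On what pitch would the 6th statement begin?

Taking 5-note groups, the heads are A3, D4, G4: the pattern moves up a 4th.
Continuing: C#5 → F#5 → B5. Statement 6 starts on B5.

B5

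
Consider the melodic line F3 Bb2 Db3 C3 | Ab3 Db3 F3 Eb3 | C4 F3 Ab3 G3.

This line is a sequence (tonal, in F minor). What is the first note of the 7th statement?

With a 4-note motive the entries are F3, Ab3, C4, each up a 3rd from the previous.
Extending the heads up a 3rd: Eb4 → G4 → Bb4 → Db5.

Db5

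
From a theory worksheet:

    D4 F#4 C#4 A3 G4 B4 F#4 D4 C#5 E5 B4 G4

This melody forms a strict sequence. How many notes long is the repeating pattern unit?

12 notes total. Splitting into 3 groups of 4:
D4 F#4 C#4 A3 | G4 B4 F#4 D4 | C#5 E5 B4 G4
Every group is a transposition up a 4th of the one before; no shorter unit works.

4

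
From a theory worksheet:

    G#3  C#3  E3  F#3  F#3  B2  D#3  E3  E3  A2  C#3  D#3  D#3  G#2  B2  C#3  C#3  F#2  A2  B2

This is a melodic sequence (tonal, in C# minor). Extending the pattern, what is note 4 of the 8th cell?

Grouping in 4s, the 4th note of each cell is F#3, E3, D#3, C#3, B2.
Carrying that down a 2nd forward: A2 → G#2 → F#2.

F#2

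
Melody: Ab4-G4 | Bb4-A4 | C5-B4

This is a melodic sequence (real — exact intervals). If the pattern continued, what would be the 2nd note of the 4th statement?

C#5

Grouping in 2s, the 2nd note of each cell is G4, A4, B4.
From B4, up a 2nd gives C#5.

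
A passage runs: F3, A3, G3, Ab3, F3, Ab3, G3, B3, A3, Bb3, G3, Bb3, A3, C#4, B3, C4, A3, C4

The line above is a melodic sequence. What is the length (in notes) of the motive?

6

Try groups of 6 (3 cells in 18 notes):
F3 A3 G3 Ab3 F3 Ab3 | G3 B3 A3 Bb3 G3 Bb3 | A3 C#4 B3 C4 A3 C4
That's a consistent up a 2nd shift per cell, and no other grouping gives one.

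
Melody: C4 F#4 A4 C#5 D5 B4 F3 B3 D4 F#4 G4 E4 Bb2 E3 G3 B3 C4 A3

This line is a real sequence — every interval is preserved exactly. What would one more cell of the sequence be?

Eb2 A2 C3 E3 F3 D3

The 6-note cells begin on C4, F3, Bb2 — each down a 5th from the last.
So cell 4 is Eb2 A2 C3 E3 F3 D3.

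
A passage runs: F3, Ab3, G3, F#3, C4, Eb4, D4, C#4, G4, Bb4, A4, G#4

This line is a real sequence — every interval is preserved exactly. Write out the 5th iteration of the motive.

A5 C6 B5 A#5

Taking 4-note groups, the heads are F3, C4, G4: the pattern moves up a 5th.
Extending up a 5th: D5 → A5.
Statement 5 starts on A5 and keeps the same exact contour: A5 C6 B5 A#5.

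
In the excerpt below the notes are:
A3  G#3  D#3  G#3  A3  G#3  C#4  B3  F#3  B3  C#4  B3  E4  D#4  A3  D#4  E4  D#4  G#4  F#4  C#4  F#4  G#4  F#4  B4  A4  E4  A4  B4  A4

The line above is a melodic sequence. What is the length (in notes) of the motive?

6

There are 30 notes; a 6-note unit gives 5 cells:
A3 G#3 D#3 G#3 A3 G#3 | C#4 B3 F#3 B3 C#4 B3 | E4 D#4 A3 D#4 E4 D#4 | G#4 F#4 C#4 F#4 G#4 F#4 | B4 A4 E4 A4 B4 A4
Each cell is the previous one up a 3rd — so the unit is 6 notes.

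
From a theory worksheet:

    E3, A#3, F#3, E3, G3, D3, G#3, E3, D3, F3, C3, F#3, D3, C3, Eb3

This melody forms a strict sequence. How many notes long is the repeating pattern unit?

There are 15 notes; a 5-note unit gives 3 cells:
E3 A#3 F#3 E3 G3 | D3 G#3 E3 D3 F3 | C3 F#3 D3 C3 Eb3
That's a consistent down a 2nd shift per cell, and no other grouping gives one.

5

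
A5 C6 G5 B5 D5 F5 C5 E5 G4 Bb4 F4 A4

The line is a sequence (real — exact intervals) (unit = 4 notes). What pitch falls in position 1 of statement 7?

Grouping in 4s, the 1st note of each cell is A5, D5, G4.
Carrying that down a 5th forward: C4 → F3 → Bb2 → Eb2.

Eb2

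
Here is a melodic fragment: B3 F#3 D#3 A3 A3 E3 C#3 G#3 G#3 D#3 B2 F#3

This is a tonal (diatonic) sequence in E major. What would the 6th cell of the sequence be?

The 4-note cells begin on B3, A3, G#3 — each down a 2nd from the last.
Extending down a 2nd: F#3 → E3 → D#3.
So cell 6 is D#3 A2 F#2 C#3.

D#3 A2 F#2 C#3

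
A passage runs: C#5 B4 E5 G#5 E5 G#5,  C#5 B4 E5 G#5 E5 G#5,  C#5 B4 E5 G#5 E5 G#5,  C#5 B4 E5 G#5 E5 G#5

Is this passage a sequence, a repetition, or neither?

Each 6-note cell is identical (C#5 B4 E5 G#5 E5 G#5), restated at the same pitch.

repetition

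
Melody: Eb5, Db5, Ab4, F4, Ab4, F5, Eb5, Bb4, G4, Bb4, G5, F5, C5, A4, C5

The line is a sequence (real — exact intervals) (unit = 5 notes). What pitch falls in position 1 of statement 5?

Grouping in 5s, the 1st note of each cell is Eb5, F5, G5.
Extending up a 2nd: A5 → B5.

B5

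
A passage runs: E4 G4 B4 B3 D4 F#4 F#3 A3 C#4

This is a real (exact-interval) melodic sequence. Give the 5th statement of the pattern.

With a 3-note motive the entries are E4, B3, F#3, each down a 4th from the previous.
Continuing the starts: C#3 → G#2.
From G#2 the exact shape gives G#2 B2 D#3.

G#2 B2 D#3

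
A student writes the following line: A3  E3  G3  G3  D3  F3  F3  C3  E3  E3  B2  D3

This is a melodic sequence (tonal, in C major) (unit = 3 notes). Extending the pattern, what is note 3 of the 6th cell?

B2

With 3-note cells, note 3 of each statement runs G3, F3, E3, D3.
Carrying that down a 2nd forward: C3 → B2.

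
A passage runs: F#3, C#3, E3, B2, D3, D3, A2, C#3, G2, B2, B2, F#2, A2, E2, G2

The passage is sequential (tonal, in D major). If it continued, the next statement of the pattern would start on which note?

Unit = 5 notes; the statements start on F#3, D3, B2, moving down a 3rd each time.
The next head, down a 3rd from B2, is G2.

G2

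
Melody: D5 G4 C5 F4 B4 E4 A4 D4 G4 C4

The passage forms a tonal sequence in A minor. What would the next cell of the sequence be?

F4 B3

Taking 2-note groups, the heads are D5, C5, B4, A4, G4: the pattern moves down a 2nd.
Statement 6 starts on F4 and keeps the same diatonic contour: F4 B3.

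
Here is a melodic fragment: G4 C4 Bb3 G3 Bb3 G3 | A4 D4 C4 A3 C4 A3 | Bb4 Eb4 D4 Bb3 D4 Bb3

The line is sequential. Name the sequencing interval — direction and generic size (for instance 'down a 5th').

Unit = 6 notes; the statements start on G4, A4, Bb4, moving up a 2nd each time.
G4 to A4 is up a 2nd.

up a 2nd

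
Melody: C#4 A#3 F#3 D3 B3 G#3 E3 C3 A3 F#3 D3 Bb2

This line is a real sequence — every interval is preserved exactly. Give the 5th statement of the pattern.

F3 D3 Bb2 Gb2

The 4-note cells begin on C#4, B3, A3 — each down a 2nd from the last.
Continuing the starts: G3 → F3.
Statement 5 starts on F3 and keeps the same exact contour: F3 D3 Bb2 Gb2.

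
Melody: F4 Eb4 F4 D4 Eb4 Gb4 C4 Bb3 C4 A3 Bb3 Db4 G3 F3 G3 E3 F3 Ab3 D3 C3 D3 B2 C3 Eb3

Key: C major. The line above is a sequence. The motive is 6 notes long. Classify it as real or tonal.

Each cell has the same semitone pattern (-2, 2, -3, 1, 3) — intervals are preserved exactly.
And Eb4 lies outside C major, so the sequence is real rather than tonal.

real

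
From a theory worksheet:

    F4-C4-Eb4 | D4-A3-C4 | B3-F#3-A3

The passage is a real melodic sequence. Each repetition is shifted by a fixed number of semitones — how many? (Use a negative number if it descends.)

The 3-note cells begin on F4, D4, B3 — each down a 3rd from the last.
F4→D4 is 62 − 65 = -3 semitones.

-3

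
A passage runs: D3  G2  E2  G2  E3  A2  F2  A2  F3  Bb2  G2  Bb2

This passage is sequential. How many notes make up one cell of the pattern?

Try groups of 4 (3 cells in 12 notes):
D3 G2 E2 G2 | E3 A2 F2 A2 | F3 Bb2 G2 Bb2
Every group is a transposition up a 2nd of the one before; no shorter unit works.

4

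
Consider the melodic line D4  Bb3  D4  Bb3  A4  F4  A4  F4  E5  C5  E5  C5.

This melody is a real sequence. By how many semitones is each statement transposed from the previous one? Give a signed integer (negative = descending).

7

The 4-note cells begin on D4, A4, E5 — each up a 5th from the last.
D4→A4 is 69 − 62 = 7 semitones.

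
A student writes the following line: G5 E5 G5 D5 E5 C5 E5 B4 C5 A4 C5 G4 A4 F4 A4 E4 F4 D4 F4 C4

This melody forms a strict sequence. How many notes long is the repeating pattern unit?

There are 20 notes; a 4-note unit gives 5 cells:
G5 E5 G5 D5 | E5 C5 E5 B4 | C5 A4 C5 G4 | A4 F4 A4 E4 | F4 D4 F4 C4
Each cell is the previous one down a 3rd — so the unit is 4 notes.

4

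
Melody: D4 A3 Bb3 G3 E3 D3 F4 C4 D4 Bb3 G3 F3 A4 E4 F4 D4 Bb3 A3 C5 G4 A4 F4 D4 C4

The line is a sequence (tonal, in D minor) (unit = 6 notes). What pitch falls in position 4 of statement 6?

C5

Grouping in 6s, the 4th note of each cell is G3, Bb3, D4, F4.
Extending up a 3rd: A4 → C5.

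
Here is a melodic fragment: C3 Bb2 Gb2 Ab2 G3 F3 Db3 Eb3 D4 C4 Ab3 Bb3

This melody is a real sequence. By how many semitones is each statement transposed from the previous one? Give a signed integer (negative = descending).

Taking 4-note groups, the heads are C3, G3, D4: the pattern moves up a 5th.
Counting half-steps from C3 to G3: 7.

7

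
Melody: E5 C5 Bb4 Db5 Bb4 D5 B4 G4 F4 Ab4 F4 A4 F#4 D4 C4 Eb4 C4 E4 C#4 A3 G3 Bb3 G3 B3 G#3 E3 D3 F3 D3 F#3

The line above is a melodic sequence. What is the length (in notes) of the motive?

6

There are 30 notes; a 6-note unit gives 5 cells:
E5 C5 Bb4 Db5 Bb4 D5 | B4 G4 F4 Ab4 F4 A4 | F#4 D4 C4 Eb4 C4 E4 | C#4 A3 G3 Bb3 G3 B3 | G#3 E3 D3 F3 D3 F#3
Every group is a transposition down a 4th of the one before; no shorter unit works.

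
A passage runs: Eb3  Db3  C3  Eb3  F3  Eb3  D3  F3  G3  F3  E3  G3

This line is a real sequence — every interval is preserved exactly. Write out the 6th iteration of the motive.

Taking 4-note groups, the heads are Eb3, F3, G3: the pattern moves up a 2nd.
Carrying on: A3 → B3 → C#4.
Statement 6 starts on C#4 and keeps the same exact contour: C#4 B3 A#3 C#4.

C#4 B3 A#3 C#4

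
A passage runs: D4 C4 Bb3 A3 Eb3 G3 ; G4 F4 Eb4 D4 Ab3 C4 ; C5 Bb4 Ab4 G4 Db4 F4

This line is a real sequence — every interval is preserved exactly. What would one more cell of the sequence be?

F5 Eb5 Db5 C5 Gb4 Bb4

Taking 6-note groups, the heads are D4, G4, C5: the pattern moves up a 4th.
From F5 the exact shape gives F5 Eb5 Db5 C5 Gb4 Bb4.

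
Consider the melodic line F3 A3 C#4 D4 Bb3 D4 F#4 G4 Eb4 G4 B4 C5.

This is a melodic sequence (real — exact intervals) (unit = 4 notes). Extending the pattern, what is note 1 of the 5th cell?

With 4-note cells, note 1 of each statement runs F3, Bb3, Eb4.
Carrying that up a 4th forward: Ab4 → Db5.

Db5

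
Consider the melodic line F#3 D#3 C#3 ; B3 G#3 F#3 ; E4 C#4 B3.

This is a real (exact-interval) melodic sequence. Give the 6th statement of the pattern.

G5 E5 D5

Unit = 3 notes; the statements start on F#3, B3, E4, moving up a 4th each time.
Carrying on: A4 → D5 → G5.
So cell 6 is G5 E5 D5.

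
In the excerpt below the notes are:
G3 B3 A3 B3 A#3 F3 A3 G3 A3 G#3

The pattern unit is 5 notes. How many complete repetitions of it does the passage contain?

10 notes in groups of 5 gives 10/5 = 2 statements.
Starts: G3, F3 — each down a 2nd.

2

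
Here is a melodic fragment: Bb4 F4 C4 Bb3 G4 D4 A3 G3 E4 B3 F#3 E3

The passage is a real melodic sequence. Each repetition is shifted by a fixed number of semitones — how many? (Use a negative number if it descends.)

-3

The 4-note cells begin on Bb4, G4, E4 — each down a 3rd from the last.
Bb4 to G4 spans -3 semitones.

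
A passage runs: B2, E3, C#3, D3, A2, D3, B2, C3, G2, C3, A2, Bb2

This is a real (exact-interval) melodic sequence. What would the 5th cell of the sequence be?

The 4-note cells begin on B2, A2, G2 — each down a 2nd from the last.
Continuing the starts: F2 → Eb2.
Statement 5 starts on Eb2 and keeps the same exact contour: Eb2 Ab2 F2 Gb2.

Eb2 Ab2 F2 Gb2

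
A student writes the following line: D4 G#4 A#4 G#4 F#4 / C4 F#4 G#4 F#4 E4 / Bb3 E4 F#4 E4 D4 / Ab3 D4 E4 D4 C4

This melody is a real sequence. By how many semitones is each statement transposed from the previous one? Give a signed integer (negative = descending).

With a 5-note motive the entries are D4, C4, Bb3, Ab3, each down a 2nd from the previous.
D4 to C4 spans -2 semitones.

-2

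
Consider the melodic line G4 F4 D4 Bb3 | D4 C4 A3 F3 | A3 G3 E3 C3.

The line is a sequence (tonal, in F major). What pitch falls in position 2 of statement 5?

A2

Grouping in 4s, the 2nd note of each cell is F4, C4, G3.
Extending down a 4th: D3 → A2.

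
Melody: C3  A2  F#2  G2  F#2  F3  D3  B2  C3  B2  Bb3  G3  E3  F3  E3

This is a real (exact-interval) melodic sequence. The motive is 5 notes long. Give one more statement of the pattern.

Eb4 C4 A3 Bb3 A3

Unit = 5 notes; the statements start on C3, F3, Bb3, moving up a 4th each time.
Statement 4 starts on Eb4 and keeps the same exact contour: Eb4 C4 A3 Bb3 A3.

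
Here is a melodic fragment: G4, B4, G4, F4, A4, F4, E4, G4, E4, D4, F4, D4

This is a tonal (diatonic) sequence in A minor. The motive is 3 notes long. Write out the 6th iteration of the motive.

B3 D4 B3

Taking 3-note groups, the heads are G4, F4, E4, D4: the pattern moves down a 2nd.
Continuing the starts: C4 → B3.
Statement 6 starts on B3 and keeps the same diatonic contour: B3 D4 B3.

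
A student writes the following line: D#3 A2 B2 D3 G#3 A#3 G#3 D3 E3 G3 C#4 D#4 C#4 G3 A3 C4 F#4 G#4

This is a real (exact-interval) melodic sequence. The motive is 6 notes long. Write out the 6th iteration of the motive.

Unit = 6 notes; the statements start on D#3, G#3, C#4, moving up a 4th each time.
Extending up a 4th: F#4 → B4 → E5.
From E5 the exact shape gives E5 Bb4 C5 Eb5 A5 B5.

E5 Bb4 C5 Eb5 A5 B5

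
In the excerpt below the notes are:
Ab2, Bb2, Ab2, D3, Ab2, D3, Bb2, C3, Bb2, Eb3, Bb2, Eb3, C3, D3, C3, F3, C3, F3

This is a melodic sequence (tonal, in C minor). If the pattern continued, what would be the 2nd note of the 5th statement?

With 6-note cells, note 2 of each statement runs Bb2, C3, D3.
Carrying that up a 2nd forward: Eb3 → F3.

F3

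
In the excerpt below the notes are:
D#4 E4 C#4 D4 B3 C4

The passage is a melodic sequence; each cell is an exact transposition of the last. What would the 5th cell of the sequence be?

G3 Ab3

Unit = 2 notes; the statements start on D#4, C#4, B3, moving down a 2nd each time.
Carrying on: A3 → G3.
Statement 5 starts on G3 and keeps the same exact contour: G3 Ab3.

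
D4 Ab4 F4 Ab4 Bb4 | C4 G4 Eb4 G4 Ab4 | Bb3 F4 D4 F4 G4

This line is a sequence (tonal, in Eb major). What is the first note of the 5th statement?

G3

Taking 5-note groups, the heads are D4, C4, Bb3: the pattern moves down a 2nd.
Extending the heads down a 2nd: Ab3 → G3.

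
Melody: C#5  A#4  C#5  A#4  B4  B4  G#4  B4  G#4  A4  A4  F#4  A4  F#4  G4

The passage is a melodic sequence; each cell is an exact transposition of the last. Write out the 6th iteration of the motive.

Eb4 C4 Eb4 C4 Db4

The 5-note cells begin on C#5, B4, A4 — each down a 2nd from the last.
Continuing the starts: G4 → F4 → Eb4.
So cell 6 is Eb4 C4 Eb4 C4 Db4.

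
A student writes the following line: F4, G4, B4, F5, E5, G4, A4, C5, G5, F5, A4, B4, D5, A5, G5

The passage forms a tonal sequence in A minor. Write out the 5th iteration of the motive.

Unit = 5 notes; the statements start on F4, G4, A4, moving up a 2nd each time.
Continuing the starts: B4 → C5.
From C5 the diatonic shape gives C5 D5 F5 C6 B5.

C5 D5 F5 C6 B5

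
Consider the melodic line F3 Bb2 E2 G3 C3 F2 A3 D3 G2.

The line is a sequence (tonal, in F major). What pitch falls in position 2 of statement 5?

The unit is 3 notes. Position-2 pitches of the 3 shown cells: Bb2, C3, D3.
Carrying that up a 2nd forward: E3 → F3.

F3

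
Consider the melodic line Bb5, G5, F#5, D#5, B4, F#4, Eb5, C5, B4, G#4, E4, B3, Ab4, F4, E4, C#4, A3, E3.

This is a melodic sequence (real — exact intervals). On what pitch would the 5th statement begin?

Gb3

With a 6-note motive the entries are Bb5, Eb5, Ab4, each down a 5th from the previous.
Continuing: Db4 → Gb3. Statement 5 starts on Gb3.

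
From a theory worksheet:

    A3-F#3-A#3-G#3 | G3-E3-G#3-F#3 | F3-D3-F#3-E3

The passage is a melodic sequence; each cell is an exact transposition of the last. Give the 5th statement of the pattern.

Db3 Bb2 D3 C3

Unit = 4 notes; the statements start on A3, G3, F3, moving down a 2nd each time.
Carrying on: Eb3 → Db3.
From Db3 the exact shape gives Db3 Bb2 D3 C3.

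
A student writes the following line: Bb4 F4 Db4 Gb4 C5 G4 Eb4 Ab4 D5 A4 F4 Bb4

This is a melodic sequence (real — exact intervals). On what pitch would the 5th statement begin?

Unit = 4 notes; the statements start on Bb4, C5, D5, moving up a 2nd each time.
Continuing: E5 → F#5. Statement 5 starts on F#5.

F#5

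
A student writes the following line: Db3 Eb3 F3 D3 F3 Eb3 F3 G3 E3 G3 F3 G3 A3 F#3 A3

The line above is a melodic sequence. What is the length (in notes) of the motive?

15 notes total. Splitting into 3 groups of 5:
Db3 Eb3 F3 D3 F3 | Eb3 F3 G3 E3 G3 | F3 G3 A3 F#3 A3
Every group is a transposition up a 2nd of the one before; no shorter unit works.

5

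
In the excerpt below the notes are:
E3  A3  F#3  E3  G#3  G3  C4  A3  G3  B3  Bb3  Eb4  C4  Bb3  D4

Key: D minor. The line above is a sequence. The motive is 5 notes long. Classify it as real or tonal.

Each cell has the same semitone pattern (5, -3, -2, 4) — intervals are preserved exactly.
And F#3 lies outside D minor, so the sequence is real rather than tonal.

real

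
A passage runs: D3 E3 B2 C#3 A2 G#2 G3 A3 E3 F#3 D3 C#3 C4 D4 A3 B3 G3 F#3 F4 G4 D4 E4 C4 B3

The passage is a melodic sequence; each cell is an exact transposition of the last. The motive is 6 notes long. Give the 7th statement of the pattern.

The 6-note cells begin on D3, G3, C4, F4 — each up a 4th from the last.
Carrying on: Bb4 → Eb5 → Ab5.
So cell 7 is Ab5 Bb5 F5 G5 Eb5 D5.

Ab5 Bb5 F5 G5 Eb5 D5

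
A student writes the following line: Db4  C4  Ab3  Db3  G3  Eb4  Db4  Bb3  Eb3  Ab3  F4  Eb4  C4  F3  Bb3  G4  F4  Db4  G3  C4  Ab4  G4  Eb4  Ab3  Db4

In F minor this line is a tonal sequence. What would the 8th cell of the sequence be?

With a 5-note motive the entries are Db4, Eb4, F4, G4, Ab4, each up a 2nd from the previous.
Extending up a 2nd: Bb4 → C5 → Db5.
Statement 8 starts on Db5 and keeps the same diatonic contour: Db5 C5 Ab4 Db4 G4.

Db5 C5 Ab4 Db4 G4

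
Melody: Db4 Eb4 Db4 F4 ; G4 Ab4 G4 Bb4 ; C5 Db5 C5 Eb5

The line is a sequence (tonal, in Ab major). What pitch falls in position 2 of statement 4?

Grouping in 4s, the 2nd note of each cell is Eb4, Ab4, Db5.
Each moves up a 4th; the next is G5.

G5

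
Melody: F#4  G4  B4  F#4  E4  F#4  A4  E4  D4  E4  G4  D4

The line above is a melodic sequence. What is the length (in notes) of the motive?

4

Try groups of 4 (3 cells in 12 notes):
F#4 G4 B4 F#4 | E4 F#4 A4 E4 | D4 E4 G4 D4
Every group is a transposition down a 2nd of the one before; no shorter unit works.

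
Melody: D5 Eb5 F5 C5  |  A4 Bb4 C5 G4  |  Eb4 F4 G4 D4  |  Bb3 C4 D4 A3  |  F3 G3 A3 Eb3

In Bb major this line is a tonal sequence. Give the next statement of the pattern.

C3 D3 Eb3 Bb2

With a 4-note motive the entries are D5, A4, Eb4, Bb3, F3, each down a 4th from the previous.
So cell 6 is C3 D3 Eb3 Bb2.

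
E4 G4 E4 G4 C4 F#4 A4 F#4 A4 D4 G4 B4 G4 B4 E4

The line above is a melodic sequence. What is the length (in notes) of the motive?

5

There are 15 notes; a 5-note unit gives 3 cells:
E4 G4 E4 G4 C4 | F#4 A4 F#4 A4 D4 | G4 B4 G4 B4 E4
Each cell is the previous one up a 2nd — so the unit is 5 notes.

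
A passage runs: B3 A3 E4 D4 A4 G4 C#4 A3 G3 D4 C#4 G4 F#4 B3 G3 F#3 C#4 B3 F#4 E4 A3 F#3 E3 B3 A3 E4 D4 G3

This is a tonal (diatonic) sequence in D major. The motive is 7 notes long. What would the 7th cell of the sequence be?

Unit = 7 notes; the statements start on B3, A3, G3, F#3, moving down a 2nd each time.
Carrying on: E3 → D3 → C#3.
From C#3 the diatonic shape gives C#3 B2 F#3 E3 B3 A3 D3.

C#3 B2 F#3 E3 B3 A3 D3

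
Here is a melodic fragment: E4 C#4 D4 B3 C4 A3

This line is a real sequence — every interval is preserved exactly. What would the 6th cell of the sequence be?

The 2-note cells begin on E4, D4, C4 — each down a 2nd from the last.
Extending down a 2nd: Bb3 → Ab3 → Gb3.
From Gb3 the exact shape gives Gb3 Eb3.

Gb3 Eb3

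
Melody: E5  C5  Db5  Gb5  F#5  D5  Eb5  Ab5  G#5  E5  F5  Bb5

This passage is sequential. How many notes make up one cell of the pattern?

There are 12 notes; a 4-note unit gives 3 cells:
E5 C5 Db5 Gb5 | F#5 D5 Eb5 Ab5 | G#5 E5 F5 Bb5
That's a consistent up a 2nd shift per cell, and no other grouping gives one.

4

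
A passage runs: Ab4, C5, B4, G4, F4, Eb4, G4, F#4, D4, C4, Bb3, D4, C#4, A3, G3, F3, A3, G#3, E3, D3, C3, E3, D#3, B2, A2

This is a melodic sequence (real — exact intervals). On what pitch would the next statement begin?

With a 5-note motive the entries are Ab4, Eb4, Bb3, F3, C3, each down a 4th from the previous.
One more step down a 4th gives G2.

G2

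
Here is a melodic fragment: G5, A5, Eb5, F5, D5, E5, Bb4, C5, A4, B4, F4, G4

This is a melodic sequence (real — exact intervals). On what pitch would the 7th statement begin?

Unit = 4 notes; the statements start on G5, D5, A4, moving down a 4th each time.
Continuing: E4 → B3 → F#3 → C#3. Statement 7 starts on C#3.

C#3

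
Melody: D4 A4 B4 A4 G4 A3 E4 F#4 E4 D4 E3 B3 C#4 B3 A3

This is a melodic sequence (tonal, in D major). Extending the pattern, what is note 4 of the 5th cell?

With 5-note cells, note 4 of each statement runs A4, E4, B3.
Each moves down a 4th. Continuing: F#3 → C#3.

C#3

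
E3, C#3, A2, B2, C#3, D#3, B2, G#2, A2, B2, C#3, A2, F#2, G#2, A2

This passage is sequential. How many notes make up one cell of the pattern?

5

15 notes total. Splitting into 3 groups of 5:
E3 C#3 A2 B2 C#3 | D#3 B2 G#2 A2 B2 | C#3 A2 F#2 G#2 A2
That's a consistent down a 2nd shift per cell, and no other grouping gives one.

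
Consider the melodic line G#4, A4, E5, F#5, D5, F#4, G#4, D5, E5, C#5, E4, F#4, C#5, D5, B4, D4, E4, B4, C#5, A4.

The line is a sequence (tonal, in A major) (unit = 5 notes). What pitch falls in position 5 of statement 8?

Grouping in 5s, the 5th note of each cell is D5, C#5, B4, A4.
Each moves down a 2nd. Continuing: G#4 → F#4 → E4 → D4.

D4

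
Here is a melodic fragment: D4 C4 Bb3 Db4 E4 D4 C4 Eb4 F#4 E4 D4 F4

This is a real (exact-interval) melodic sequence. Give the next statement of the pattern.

The 4-note cells begin on D4, E4, F#4 — each up a 2nd from the last.
Statement 4 starts on G#4 and keeps the same exact contour: G#4 F#4 E4 G4.

G#4 F#4 E4 G4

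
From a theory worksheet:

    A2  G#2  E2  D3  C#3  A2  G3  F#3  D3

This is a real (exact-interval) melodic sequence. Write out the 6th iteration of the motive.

The 3-note cells begin on A2, D3, G3 — each up a 4th from the last.
Extending up a 4th: C4 → F4 → Bb4.
From Bb4 the exact shape gives Bb4 A4 F4.

Bb4 A4 F4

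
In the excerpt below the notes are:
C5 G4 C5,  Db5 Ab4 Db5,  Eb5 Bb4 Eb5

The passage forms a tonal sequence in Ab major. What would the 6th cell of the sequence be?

With a 3-note motive the entries are C5, Db5, Eb5, each up a 2nd from the previous.
Continuing the starts: F5 → G5 → Ab5.
Statement 6 starts on Ab5 and keeps the same diatonic contour: Ab5 Eb5 Ab5.

Ab5 Eb5 Ab5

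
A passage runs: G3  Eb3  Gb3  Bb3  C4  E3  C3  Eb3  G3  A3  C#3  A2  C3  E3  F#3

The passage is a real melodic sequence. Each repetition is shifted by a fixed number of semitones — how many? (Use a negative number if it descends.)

Unit = 5 notes; the statements start on G3, E3, C#3, moving down a 3rd each time.
Counting half-steps from G3 to E3: -3.

-3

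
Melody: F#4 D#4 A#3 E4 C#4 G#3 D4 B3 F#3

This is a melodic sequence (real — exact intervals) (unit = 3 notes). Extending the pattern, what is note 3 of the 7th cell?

Bb2

Grouping in 3s, the 3rd note of each cell is A#3, G#3, F#3.
Extending down a 2nd: E3 → D3 → C3 → Bb2.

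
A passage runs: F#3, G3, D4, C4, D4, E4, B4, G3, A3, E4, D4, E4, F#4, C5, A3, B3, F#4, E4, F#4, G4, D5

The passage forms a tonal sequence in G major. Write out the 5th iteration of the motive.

With a 7-note motive the entries are F#3, G3, A3, each up a 2nd from the previous.
Continuing the starts: B3 → C4.
From C4 the diatonic shape gives C4 D4 A4 G4 A4 B4 F#5.

C4 D4 A4 G4 A4 B4 F#5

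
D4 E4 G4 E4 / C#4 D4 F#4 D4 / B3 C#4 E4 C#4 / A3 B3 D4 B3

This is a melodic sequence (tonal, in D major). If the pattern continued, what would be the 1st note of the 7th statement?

E3

With 4-note cells, note 1 of each statement runs D4, C#4, B3, A3.
Extending down a 2nd: G3 → F#3 → E3.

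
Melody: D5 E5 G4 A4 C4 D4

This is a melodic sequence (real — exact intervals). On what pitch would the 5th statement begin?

Unit = 2 notes; the statements start on D5, G4, C4, moving down a 5th each time.
Continuing: F3 → Bb2. Statement 5 starts on Bb2.

Bb2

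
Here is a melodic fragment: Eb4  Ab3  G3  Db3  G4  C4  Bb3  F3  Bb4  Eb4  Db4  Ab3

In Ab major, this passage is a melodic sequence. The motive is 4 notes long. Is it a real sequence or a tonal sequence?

Every note is diatonic to Ab major.
Cell 1 has -1 semitones from note 2 to 3, but cell 2 has -2 — the interval quality changes while the contour stays the same, which is the hallmark of a tonal sequence.

tonal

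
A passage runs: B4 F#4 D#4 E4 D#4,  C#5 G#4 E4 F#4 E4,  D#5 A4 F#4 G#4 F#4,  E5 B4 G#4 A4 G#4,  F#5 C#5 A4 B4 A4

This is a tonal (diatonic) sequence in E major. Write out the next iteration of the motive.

G#5 D#5 B4 C#5 B4

Taking 5-note groups, the heads are B4, C#5, D#5, E5, F#5: the pattern moves up a 2nd.
Statement 6 starts on G#5 and keeps the same diatonic contour: G#5 D#5 B4 C#5 B4.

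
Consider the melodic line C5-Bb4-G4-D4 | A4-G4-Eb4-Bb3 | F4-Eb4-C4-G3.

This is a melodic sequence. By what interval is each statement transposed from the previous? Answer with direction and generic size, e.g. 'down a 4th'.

down a 3rd

With a 4-note motive the entries are C5, A4, F4, each down a 3rd from the previous.
From C5 to A4: down a 3rd.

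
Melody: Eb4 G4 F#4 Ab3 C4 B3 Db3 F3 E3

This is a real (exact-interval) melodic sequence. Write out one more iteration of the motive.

Gb2 Bb2 A2

Unit = 3 notes; the statements start on Eb4, Ab3, Db3, moving down a 5th each time.
From Gb2 the exact shape gives Gb2 Bb2 A2.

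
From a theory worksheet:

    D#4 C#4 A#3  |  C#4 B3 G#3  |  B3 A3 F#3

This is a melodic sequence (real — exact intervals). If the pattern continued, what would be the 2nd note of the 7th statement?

Db3

The unit is 3 notes. Position-2 pitches of the 3 shown cells: C#4, B3, A3.
Extending down a 2nd: G3 → F3 → Eb3 → Db3.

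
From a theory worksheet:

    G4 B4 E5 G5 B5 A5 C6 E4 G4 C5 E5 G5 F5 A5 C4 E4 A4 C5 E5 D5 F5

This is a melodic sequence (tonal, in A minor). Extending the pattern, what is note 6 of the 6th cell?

Grouping in 7s, the 6th note of each cell is A5, F5, D5.
Carrying that down a 3rd forward: B4 → G4 → E4.

E4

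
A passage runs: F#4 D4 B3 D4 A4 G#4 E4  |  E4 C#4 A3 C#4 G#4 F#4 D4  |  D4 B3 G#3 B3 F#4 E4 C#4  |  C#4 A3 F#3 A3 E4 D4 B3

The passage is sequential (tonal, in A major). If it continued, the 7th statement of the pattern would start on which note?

G#3

The 7-note cells begin on F#4, E4, D4, C#4 — each down a 2nd from the last.
Continuing: B3 → A3 → G#3. Statement 7 starts on G#3.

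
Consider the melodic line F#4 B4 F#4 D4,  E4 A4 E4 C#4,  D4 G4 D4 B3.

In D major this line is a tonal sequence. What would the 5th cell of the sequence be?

Unit = 4 notes; the statements start on F#4, E4, D4, moving down a 2nd each time.
Carrying on: C#4 → B3.
From B3 the diatonic shape gives B3 E4 B3 G3.

B3 E4 B3 G3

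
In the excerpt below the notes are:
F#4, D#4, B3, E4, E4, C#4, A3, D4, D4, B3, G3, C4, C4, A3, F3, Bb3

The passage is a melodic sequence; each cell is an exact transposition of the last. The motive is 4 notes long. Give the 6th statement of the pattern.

Taking 4-note groups, the heads are F#4, E4, D4, C4: the pattern moves down a 2nd.
Carrying on: Bb3 → Ab3.
From Ab3 the exact shape gives Ab3 F3 Db3 Gb3.

Ab3 F3 Db3 Gb3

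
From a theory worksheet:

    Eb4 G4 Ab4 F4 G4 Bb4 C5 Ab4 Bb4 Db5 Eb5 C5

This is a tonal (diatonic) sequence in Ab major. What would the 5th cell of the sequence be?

F5 Ab5 Bb5 G5

Taking 4-note groups, the heads are Eb4, G4, Bb4: the pattern moves up a 3rd.
Carrying on: Db5 → F5.
From F5 the diatonic shape gives F5 Ab5 Bb5 G5.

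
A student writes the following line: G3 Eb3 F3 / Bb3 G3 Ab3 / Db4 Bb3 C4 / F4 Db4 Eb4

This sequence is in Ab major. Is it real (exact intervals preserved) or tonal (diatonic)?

Every note is diatonic to Ab major.
Cell 1 has -4 semitones from note 1 to 2, but cell 2 has -3 — the interval quality changes while the contour stays the same, which is the hallmark of a tonal sequence.

tonal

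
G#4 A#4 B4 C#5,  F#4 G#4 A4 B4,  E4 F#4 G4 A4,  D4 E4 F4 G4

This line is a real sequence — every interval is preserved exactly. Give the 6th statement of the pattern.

The 4-note cells begin on G#4, F#4, E4, D4 — each down a 2nd from the last.
Carrying on: C4 → Bb3.
So cell 6 is Bb3 C4 Db4 Eb4.

Bb3 C4 Db4 Eb4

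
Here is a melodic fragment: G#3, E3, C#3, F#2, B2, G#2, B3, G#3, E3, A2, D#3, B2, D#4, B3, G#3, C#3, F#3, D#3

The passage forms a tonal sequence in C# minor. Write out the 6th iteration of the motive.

C#5 A4 F#4 B3 E4 C#4

Taking 6-note groups, the heads are G#3, B3, D#4: the pattern moves up a 3rd.
Carrying on: F#4 → A4 → C#5.
So cell 6 is C#5 A4 F#4 B3 E4 C#4.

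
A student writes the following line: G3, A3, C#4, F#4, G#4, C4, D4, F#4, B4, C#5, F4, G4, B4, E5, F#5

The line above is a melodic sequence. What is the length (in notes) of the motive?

Try groups of 5 (3 cells in 15 notes):
G3 A3 C#4 F#4 G#4 | C4 D4 F#4 B4 C#5 | F4 G4 B4 E5 F#5
Every group is a transposition up a 4th of the one before; no shorter unit works.

5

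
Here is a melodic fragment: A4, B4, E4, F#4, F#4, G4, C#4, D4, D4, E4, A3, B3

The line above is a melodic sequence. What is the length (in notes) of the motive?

4

Try groups of 4 (3 cells in 12 notes):
A4 B4 E4 F#4 | F#4 G4 C#4 D4 | D4 E4 A3 B3
That's a consistent down a 3rd shift per cell, and no other grouping gives one.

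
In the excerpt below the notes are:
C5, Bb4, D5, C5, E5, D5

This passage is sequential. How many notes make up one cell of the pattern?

2

6 notes total. Splitting into 3 groups of 2:
C5 Bb4 | D5 C5 | E5 D5
Each cell is the previous one up a 2nd — so the unit is 2 notes.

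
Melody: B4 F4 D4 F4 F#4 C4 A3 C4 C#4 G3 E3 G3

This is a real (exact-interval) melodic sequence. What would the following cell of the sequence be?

Taking 4-note groups, the heads are B4, F#4, C#4: the pattern moves down a 4th.
So cell 4 is G#3 D3 B2 D3.

G#3 D3 B2 D3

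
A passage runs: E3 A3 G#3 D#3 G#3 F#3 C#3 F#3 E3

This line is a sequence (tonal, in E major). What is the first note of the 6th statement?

G#2

With a 3-note motive the entries are E3, D#3, C#3, each down a 2nd from the previous.
Continuing: B2 → A2 → G#2. Statement 6 starts on G#2.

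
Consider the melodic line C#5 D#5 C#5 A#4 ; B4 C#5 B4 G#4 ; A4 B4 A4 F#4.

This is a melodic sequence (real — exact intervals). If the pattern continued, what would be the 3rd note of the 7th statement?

With 4-note cells, note 3 of each statement runs C#5, B4, A4.
Carrying that down a 2nd forward: G4 → F4 → Eb4 → Db4.

Db4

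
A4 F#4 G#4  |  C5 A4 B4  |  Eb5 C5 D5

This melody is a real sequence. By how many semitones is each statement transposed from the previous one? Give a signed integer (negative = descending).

Unit = 3 notes; the statements start on A4, C5, Eb5, moving up a 3rd each time.
A4→C5 is 72 − 69 = 3 semitones.

3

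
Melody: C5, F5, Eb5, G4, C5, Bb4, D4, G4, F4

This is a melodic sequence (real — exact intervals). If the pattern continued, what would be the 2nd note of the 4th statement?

Grouping in 3s, the 2nd note of each cell is F5, C5, G4.
One more down a 4th gives D4.

D4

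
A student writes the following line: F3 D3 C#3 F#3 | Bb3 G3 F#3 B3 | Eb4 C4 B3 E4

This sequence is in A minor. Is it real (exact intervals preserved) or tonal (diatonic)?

real

Each cell has the same semitone pattern (-3, -1, 5) — intervals are preserved exactly.
And C#3 lies outside A minor, so the sequence is real rather than tonal.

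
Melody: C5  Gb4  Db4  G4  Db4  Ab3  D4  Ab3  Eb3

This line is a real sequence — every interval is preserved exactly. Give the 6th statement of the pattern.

B2 F2 C2

The 3-note cells begin on C5, G4, D4 — each down a 4th from the last.
Extending down a 4th: A3 → E3 → B2.
Statement 6 starts on B2 and keeps the same exact contour: B2 F2 C2.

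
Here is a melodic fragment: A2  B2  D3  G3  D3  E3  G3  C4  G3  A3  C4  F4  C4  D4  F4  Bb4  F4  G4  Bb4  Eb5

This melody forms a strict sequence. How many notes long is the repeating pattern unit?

Try groups of 4 (5 cells in 20 notes):
A2 B2 D3 G3 | D3 E3 G3 C4 | G3 A3 C4 F4 | C4 D4 F4 Bb4 | F4 G4 Bb4 Eb5
Each cell is the previous one up a 4th — so the unit is 4 notes.

4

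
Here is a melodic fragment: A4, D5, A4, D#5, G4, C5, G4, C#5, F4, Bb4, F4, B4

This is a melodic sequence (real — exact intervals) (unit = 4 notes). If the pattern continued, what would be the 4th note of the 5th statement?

G4

The unit is 4 notes. Position-4 pitches of the 3 shown cells: D#5, C#5, B4.
Carrying that down a 2nd forward: A4 → G4.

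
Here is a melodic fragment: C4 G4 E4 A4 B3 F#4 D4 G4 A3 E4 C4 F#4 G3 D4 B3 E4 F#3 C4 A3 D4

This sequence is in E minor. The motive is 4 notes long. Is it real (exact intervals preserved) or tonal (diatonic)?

Every note is diatonic to E minor.
Cell 1 has -3 semitones from note 2 to 3, but cell 2 has -4 — the interval quality changes while the contour stays the same, which is the hallmark of a tonal sequence.

tonal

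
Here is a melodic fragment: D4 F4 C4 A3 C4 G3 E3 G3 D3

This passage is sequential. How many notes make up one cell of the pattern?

3

9 notes total. Splitting into 3 groups of 3:
D4 F4 C4 | A3 C4 G3 | E3 G3 D3
Every group is a transposition down a 4th of the one before; no shorter unit works.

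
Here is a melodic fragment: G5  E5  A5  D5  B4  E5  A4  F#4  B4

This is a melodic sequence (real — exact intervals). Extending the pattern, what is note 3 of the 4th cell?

F#4

Grouping in 3s, the 3rd note of each cell is A5, E5, B4.
From B4, down a 4th gives F#4.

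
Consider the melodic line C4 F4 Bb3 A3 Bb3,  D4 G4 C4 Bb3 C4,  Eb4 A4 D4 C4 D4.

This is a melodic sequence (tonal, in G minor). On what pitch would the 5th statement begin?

With a 5-note motive the entries are C4, D4, Eb4, each up a 2nd from the previous.
Continuing: F4 → G4. Statement 5 starts on G4.

G4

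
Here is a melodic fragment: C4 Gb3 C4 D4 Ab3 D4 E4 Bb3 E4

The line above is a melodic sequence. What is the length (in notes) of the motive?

There are 9 notes; a 3-note unit gives 3 cells:
C4 Gb3 C4 | D4 Ab3 D4 | E4 Bb3 E4
That's a consistent up a 2nd shift per cell, and no other grouping gives one.

3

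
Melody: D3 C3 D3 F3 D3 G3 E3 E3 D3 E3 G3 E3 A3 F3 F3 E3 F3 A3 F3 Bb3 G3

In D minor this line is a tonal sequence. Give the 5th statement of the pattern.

A3 G3 A3 C4 A3 D4 Bb3

Taking 7-note groups, the heads are D3, E3, F3: the pattern moves up a 2nd.
Carrying on: G3 → A3.
So cell 5 is A3 G3 A3 C4 A3 D4 Bb3.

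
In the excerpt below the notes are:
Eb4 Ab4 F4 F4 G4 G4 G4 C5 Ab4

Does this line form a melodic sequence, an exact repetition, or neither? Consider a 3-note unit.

neither

Note 2 of cell 2 is G4; if this were a sequence it would be Bb4. No unit length gives a consistent transposition pattern.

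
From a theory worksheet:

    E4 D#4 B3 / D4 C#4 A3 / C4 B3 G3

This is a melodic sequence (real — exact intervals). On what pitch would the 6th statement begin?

Gb3

The 3-note cells begin on E4, D4, C4 — each down a 2nd from the last.
Continuing: Bb3 → Ab3 → Gb3. Statement 6 starts on Gb3.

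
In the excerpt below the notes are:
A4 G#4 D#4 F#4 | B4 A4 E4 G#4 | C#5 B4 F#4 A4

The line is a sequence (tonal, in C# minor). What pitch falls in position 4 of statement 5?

Grouping in 4s, the 4th note of each cell is F#4, G#4, A4.
Carrying that up a 2nd forward: B4 → C#5.

C#5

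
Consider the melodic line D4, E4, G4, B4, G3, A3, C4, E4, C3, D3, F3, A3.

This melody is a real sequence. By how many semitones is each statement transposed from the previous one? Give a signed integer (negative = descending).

-7

Taking 4-note groups, the heads are D4, G3, C3: the pattern moves down a 5th.
D4→G3 is 55 − 62 = -7 semitones.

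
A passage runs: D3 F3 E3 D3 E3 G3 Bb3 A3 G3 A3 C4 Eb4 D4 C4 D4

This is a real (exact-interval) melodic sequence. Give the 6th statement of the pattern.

Eb5 Gb5 F5 Eb5 F5

Taking 5-note groups, the heads are D3, G3, C4: the pattern moves up a 4th.
Continuing the starts: F4 → Bb4 → Eb5.
Statement 6 starts on Eb5 and keeps the same exact contour: Eb5 Gb5 F5 Eb5 F5.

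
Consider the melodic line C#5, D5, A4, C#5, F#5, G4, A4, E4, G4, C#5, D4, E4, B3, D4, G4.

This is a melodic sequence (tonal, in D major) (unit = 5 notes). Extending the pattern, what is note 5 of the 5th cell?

A3

Grouping in 5s, the 5th note of each cell is F#5, C#5, G4.
Carrying that down a 4th forward: D4 → A3.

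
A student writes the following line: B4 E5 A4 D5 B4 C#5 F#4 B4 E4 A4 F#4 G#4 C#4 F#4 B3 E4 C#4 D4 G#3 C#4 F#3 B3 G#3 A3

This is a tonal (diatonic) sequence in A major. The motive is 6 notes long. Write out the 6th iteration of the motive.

With a 6-note motive the entries are B4, F#4, C#4, G#3, each down a 4th from the previous.
Extending down a 4th: D3 → A2.
So cell 6 is A2 D3 G#2 C#3 A2 B2.

A2 D3 G#2 C#3 A2 B2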